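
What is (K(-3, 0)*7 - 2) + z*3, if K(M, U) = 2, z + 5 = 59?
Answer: 174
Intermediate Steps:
z = 54 (z = -5 + 59 = 54)
(K(-3, 0)*7 - 2) + z*3 = (2*7 - 2) + 54*3 = (14 - 2) + 162 = 12 + 162 = 174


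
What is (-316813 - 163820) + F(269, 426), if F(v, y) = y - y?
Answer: -480633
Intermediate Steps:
F(v, y) = 0
(-316813 - 163820) + F(269, 426) = (-316813 - 163820) + 0 = -480633 + 0 = -480633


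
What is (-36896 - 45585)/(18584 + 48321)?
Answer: -82481/66905 ≈ -1.2328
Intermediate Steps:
(-36896 - 45585)/(18584 + 48321) = -82481/66905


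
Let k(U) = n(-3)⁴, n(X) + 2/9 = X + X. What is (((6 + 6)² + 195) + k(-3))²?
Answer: 145411642755625/43046721 ≈ 3.3780e+6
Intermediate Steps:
n(X) = -2/9 + 2*X (n(X) = -2/9 + (X + X) = -2/9 + 2*X)
k(U) = 9834496/6561 (k(U) = (-2/9 + 2*(-3))⁴ = (-2/9 - 6)⁴ = (-56/9)⁴ = 9834496/6561)
(((6 + 6)² + 195) + k(-3))² = (((6 + 6)² + 195) + 9834496/6561)² = ((12² + 195) + 9834496/6561)² = ((144 + 195) + 9834496/6561)² = (339 + 9834496/6561)² = (12058675/6561)² = 145411642755625/43046721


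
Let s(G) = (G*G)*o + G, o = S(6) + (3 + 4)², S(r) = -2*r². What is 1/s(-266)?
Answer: -1/1627654 ≈ -6.1438e-7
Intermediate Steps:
o = -23 (o = -2*6² + (3 + 4)² = -2*36 + 7² = -72 + 49 = -23)
s(G) = G - 23*G² (s(G) = (G*G)*(-23) + G = G²*(-23) + G = -23*G² + G = G - 23*G²)
1/s(-266) = 1/(-266*(1 - 23*(-266))) = 1/(-266*(1 + 6118)) = 1/(-266*6119) = 1/(-1627654) = -1/1627654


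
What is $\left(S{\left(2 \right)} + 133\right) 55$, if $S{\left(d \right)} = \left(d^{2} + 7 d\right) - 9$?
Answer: $7810$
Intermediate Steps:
$S{\left(d \right)} = -9 + d^{2} + 7 d$
$\left(S{\left(2 \right)} + 133\right) 55 = \left(\left(-9 + 2^{2} + 7 \cdot 2\right) + 133\right) 55 = \left(\left(-9 + 4 + 14\right) + 133\right) 55 = \left(9 + 133\right) 55 = 142 \cdot 55 = 7810$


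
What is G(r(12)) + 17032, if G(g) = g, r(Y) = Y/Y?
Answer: 17033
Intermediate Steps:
r(Y) = 1
G(r(12)) + 17032 = 1 + 17032 = 17033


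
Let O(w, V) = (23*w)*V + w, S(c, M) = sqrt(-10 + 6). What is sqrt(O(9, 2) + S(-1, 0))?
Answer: sqrt(423 + 2*I) ≈ 20.567 + 0.04862*I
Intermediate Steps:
S(c, M) = 2*I (S(c, M) = sqrt(-4) = 2*I)
O(w, V) = w + 23*V*w (O(w, V) = 23*V*w + w = w + 23*V*w)
sqrt(O(9, 2) + S(-1, 0)) = sqrt(9*(1 + 23*2) + 2*I) = sqrt(9*(1 + 46) + 2*I) = sqrt(9*47 + 2*I) = sqrt(423 + 2*I)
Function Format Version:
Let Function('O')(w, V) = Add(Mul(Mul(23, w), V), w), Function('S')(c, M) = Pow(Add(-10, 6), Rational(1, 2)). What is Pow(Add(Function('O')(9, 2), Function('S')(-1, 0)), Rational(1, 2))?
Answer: Pow(Add(423, Mul(2, I)), Rational(1, 2)) ≈ Add(20.567, Mul(0.04862, I))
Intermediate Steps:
Function('S')(c, M) = Mul(2, I) (Function('S')(c, M) = Pow(-4, Rational(1, 2)) = Mul(2, I))
Function('O')(w, V) = Add(w, Mul(23, V, w)) (Function('O')(w, V) = Add(Mul(23, V, w), w) = Add(w, Mul(23, V, w)))
Pow(Add(Function('O')(9, 2), Function('S')(-1, 0)), Rational(1, 2)) = Pow(Add(Mul(9, Add(1, Mul(23, 2))), Mul(2, I)), Rational(1, 2)) = Pow(Add(Mul(9, Add(1, 46)), Mul(2, I)), Rational(1, 2)) = Pow(Add(Mul(9, 47), Mul(2, I)), Rational(1, 2)) = Pow(Add(423, Mul(2, I)), Rational(1, 2))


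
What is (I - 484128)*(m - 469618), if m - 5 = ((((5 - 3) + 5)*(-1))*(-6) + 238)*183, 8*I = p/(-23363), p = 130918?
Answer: 18928364004322495/93452 ≈ 2.0255e+11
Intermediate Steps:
I = -65459/93452 (I = (130918/(-23363))/8 = (130918*(-1/23363))/8 = (⅛)*(-130918/23363) = -65459/93452 ≈ -0.70046)
m = 51245 (m = 5 + ((((5 - 3) + 5)*(-1))*(-6) + 238)*183 = 5 + (((2 + 5)*(-1))*(-6) + 238)*183 = 5 + ((7*(-1))*(-6) + 238)*183 = 5 + (-7*(-6) + 238)*183 = 5 + (42 + 238)*183 = 5 + 280*183 = 5 + 51240 = 51245)
(I - 484128)*(m - 469618) = (-65459/93452 - 484128)*(51245 - 469618) = -45242795315/93452*(-418373) = 18928364004322495/93452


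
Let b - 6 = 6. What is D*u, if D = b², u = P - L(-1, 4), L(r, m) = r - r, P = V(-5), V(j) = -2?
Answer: -288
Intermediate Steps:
P = -2
L(r, m) = 0
b = 12 (b = 6 + 6 = 12)
u = -2 (u = -2 - 1*0 = -2 + 0 = -2)
D = 144 (D = 12² = 144)
D*u = 144*(-2) = -288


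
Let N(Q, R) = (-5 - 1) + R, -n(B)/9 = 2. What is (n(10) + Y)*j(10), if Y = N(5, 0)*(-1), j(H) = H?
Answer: -120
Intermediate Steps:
n(B) = -18 (n(B) = -9*2 = -18)
N(Q, R) = -6 + R
Y = 6 (Y = (-6 + 0)*(-1) = -6*(-1) = 6)
(n(10) + Y)*j(10) = (-18 + 6)*10 = -12*10 = -120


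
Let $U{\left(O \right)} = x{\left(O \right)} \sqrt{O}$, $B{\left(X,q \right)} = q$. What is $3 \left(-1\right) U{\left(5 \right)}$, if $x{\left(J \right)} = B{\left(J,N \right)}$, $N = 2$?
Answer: $- 6 \sqrt{5} \approx -13.416$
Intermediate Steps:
$x{\left(J \right)} = 2$
$U{\left(O \right)} = 2 \sqrt{O}$
$3 \left(-1\right) U{\left(5 \right)} = 3 \left(-1\right) 2 \sqrt{5} = - 3 \cdot 2 \sqrt{5} = - 6 \sqrt{5}$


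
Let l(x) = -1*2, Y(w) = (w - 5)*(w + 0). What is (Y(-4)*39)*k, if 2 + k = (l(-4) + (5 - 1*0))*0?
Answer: -2808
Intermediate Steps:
Y(w) = w*(-5 + w) (Y(w) = (-5 + w)*w = w*(-5 + w))
l(x) = -2
k = -2 (k = -2 + (-2 + (5 - 1*0))*0 = -2 + (-2 + (5 + 0))*0 = -2 + (-2 + 5)*0 = -2 + 3*0 = -2 + 0 = -2)
(Y(-4)*39)*k = (-4*(-5 - 4)*39)*(-2) = (-4*(-9)*39)*(-2) = (36*39)*(-2) = 1404*(-2) = -2808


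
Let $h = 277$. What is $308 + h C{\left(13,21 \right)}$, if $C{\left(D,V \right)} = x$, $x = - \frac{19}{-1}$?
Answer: $5571$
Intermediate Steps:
$x = 19$ ($x = \left(-19\right) \left(-1\right) = 19$)
$C{\left(D,V \right)} = 19$
$308 + h C{\left(13,21 \right)} = 308 + 277 \cdot 19 = 308 + 5263 = 5571$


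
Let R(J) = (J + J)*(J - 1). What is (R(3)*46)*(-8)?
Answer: -4416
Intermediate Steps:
R(J) = 2*J*(-1 + J) (R(J) = (2*J)*(-1 + J) = 2*J*(-1 + J))
(R(3)*46)*(-8) = ((2*3*(-1 + 3))*46)*(-8) = ((2*3*2)*46)*(-8) = (12*46)*(-8) = 552*(-8) = -4416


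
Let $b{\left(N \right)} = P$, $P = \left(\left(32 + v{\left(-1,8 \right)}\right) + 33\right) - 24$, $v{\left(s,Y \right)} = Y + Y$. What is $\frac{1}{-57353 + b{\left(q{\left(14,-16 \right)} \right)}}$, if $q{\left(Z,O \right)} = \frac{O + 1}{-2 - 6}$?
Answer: $- \frac{1}{57296} \approx -1.7453 \cdot 10^{-5}$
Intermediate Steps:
$v{\left(s,Y \right)} = 2 Y$
$q{\left(Z,O \right)} = - \frac{1}{8} - \frac{O}{8}$ ($q{\left(Z,O \right)} = \frac{1 + O}{-8} = \left(1 + O\right) \left(- \frac{1}{8}\right) = - \frac{1}{8} - \frac{O}{8}$)
$P = 57$ ($P = \left(\left(32 + 2 \cdot 8\right) + 33\right) - 24 = \left(\left(32 + 16\right) + 33\right) - 24 = \left(48 + 33\right) - 24 = 81 - 24 = 57$)
$b{\left(N \right)} = 57$
$\frac{1}{-57353 + b{\left(q{\left(14,-16 \right)} \right)}} = \frac{1}{-57353 + 57} = \frac{1}{-57296} = - \frac{1}{57296}$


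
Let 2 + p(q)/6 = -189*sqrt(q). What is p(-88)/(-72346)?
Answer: 6/36173 + 1134*I*sqrt(22)/36173 ≈ 0.00016587 + 0.14704*I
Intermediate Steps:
p(q) = -12 - 1134*sqrt(q) (p(q) = -12 + 6*(-189*sqrt(q)) = -12 - 1134*sqrt(q))
p(-88)/(-72346) = (-12 - 2268*I*sqrt(22))/(-72346) = (-12 - 2268*I*sqrt(22))*(-1/72346) = 6/36173 + 1134*I*sqrt(22)/36173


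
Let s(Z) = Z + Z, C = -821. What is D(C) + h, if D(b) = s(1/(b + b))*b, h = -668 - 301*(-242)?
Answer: 72175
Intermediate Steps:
h = 72174 (h = -668 + 72842 = 72174)
s(Z) = 2*Z
D(b) = 1 (D(b) = (2/(b + b))*b = (2/((2*b)))*b = (2*(1/(2*b)))*b = b/b = 1)
D(C) + h = 1 + 72174 = 72175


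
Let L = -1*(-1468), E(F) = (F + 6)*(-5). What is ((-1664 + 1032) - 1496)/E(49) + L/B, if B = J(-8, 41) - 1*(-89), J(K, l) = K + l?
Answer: 331658/16775 ≈ 19.771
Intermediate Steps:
E(F) = -30 - 5*F (E(F) = (6 + F)*(-5) = -30 - 5*F)
L = 1468
B = 122 (B = (-8 + 41) - 1*(-89) = 33 + 89 = 122)
((-1664 + 1032) - 1496)/E(49) + L/B = ((-1664 + 1032) - 1496)/(-30 - 5*49) + 1468/122 = (-632 - 1496)/(-30 - 245) + 1468*(1/122) = -2128/(-275) + 734/61 = -2128*(-1/275) + 734/61 = 2128/275 + 734/61 = 331658/16775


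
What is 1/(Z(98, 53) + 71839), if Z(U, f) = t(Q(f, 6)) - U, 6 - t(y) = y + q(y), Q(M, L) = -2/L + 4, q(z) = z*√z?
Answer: 1937070/138971857369 + 33*√33/138971857369 ≈ 1.3940e-5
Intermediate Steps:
q(z) = z^(3/2)
Q(M, L) = 4 - 2/L
t(y) = 6 - y - y^(3/2) (t(y) = 6 - (y + y^(3/2)) = 6 + (-y - y^(3/2)) = 6 - y - y^(3/2))
Z(U, f) = 7/3 - U - 11*√33/9 (Z(U, f) = (6 - (4 - 2/6) - (4 - 2/6)^(3/2)) - U = (6 - (4 - 2*⅙) - (4 - 2*⅙)^(3/2)) - U = (6 - (4 - ⅓) - (4 - ⅓)^(3/2)) - U = (6 - 1*11/3 - (11/3)^(3/2)) - U = (6 - 11/3 - 11*√33/9) - U = (7/3 - 11*√33/9) - U = 7/3 - U - 11*√33/9)
1/(Z(98, 53) + 71839) = 1/((7/3 - 1*98 - 11*√33/9) + 71839) = 1/((7/3 - 98 - 11*√33/9) + 71839) = 1/((-287/3 - 11*√33/9) + 71839) = 1/(215230/3 - 11*√33/9)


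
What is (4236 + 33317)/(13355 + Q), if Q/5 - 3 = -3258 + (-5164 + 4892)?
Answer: -37553/4280 ≈ -8.7741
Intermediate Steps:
Q = -17635 (Q = 15 + 5*(-3258 + (-5164 + 4892)) = 15 + 5*(-3258 - 272) = 15 + 5*(-3530) = 15 - 17650 = -17635)
(4236 + 33317)/(13355 + Q) = (4236 + 33317)/(13355 - 17635) = 37553/(-4280) = 37553*(-1/4280) = -37553/4280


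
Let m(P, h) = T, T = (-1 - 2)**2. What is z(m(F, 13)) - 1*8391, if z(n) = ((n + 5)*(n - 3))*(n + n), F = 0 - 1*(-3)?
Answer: -6879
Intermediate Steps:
F = 3 (F = 0 + 3 = 3)
T = 9 (T = (-3)**2 = 9)
m(P, h) = 9
z(n) = 2*n*(-3 + n)*(5 + n) (z(n) = ((5 + n)*(-3 + n))*(2*n) = ((-3 + n)*(5 + n))*(2*n) = 2*n*(-3 + n)*(5 + n))
z(m(F, 13)) - 1*8391 = 2*9*(-15 + 9**2 + 2*9) - 1*8391 = 2*9*(-15 + 81 + 18) - 8391 = 2*9*84 - 8391 = 1512 - 8391 = -6879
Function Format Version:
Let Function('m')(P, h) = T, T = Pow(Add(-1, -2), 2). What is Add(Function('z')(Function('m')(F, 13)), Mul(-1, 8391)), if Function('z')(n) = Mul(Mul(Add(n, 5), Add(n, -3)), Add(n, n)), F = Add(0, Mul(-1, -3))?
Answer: -6879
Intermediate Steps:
F = 3 (F = Add(0, 3) = 3)
T = 9 (T = Pow(-3, 2) = 9)
Function('m')(P, h) = 9
Function('z')(n) = Mul(2, n, Add(-3, n), Add(5, n)) (Function('z')(n) = Mul(Mul(Add(5, n), Add(-3, n)), Mul(2, n)) = Mul(Mul(Add(-3, n), Add(5, n)), Mul(2, n)) = Mul(2, n, Add(-3, n), Add(5, n)))
Add(Function('z')(Function('m')(F, 13)), Mul(-1, 8391)) = Add(Mul(2, 9, Add(-15, Pow(9, 2), Mul(2, 9))), Mul(-1, 8391)) = Add(Mul(2, 9, Add(-15, 81, 18)), -8391) = Add(Mul(2, 9, 84), -8391) = Add(1512, -8391) = -6879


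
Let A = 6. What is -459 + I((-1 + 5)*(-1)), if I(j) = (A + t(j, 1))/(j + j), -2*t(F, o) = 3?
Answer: -7353/16 ≈ -459.56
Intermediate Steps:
t(F, o) = -3/2 (t(F, o) = -½*3 = -3/2)
I(j) = 9/(4*j) (I(j) = (6 - 3/2)/(j + j) = 9/(2*((2*j))) = 9*(1/(2*j))/2 = 9/(4*j))
-459 + I((-1 + 5)*(-1)) = -459 + 9/(4*(((-1 + 5)*(-1)))) = -459 + 9/(4*((4*(-1)))) = -459 + (9/4)/(-4) = -459 + (9/4)*(-¼) = -459 - 9/16 = -7353/16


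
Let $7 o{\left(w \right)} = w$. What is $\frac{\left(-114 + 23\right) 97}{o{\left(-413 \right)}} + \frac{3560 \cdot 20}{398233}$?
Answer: $\frac{3519403491}{23495747} \approx 149.79$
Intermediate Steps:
$o{\left(w \right)} = \frac{w}{7}$
$\frac{\left(-114 + 23\right) 97}{o{\left(-413 \right)}} + \frac{3560 \cdot 20}{398233} = \frac{\left(-114 + 23\right) 97}{\frac{1}{7} \left(-413\right)} + \frac{3560 \cdot 20}{398233} = \frac{\left(-91\right) 97}{-59} + 71200 \cdot \frac{1}{398233} = \left(-8827\right) \left(- \frac{1}{59}\right) + \frac{71200}{398233} = \frac{8827}{59} + \frac{71200}{398233} = \frac{3519403491}{23495747}$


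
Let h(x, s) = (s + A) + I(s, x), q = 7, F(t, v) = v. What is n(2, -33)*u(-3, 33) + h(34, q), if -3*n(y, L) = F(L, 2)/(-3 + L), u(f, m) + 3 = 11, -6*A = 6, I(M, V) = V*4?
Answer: 3838/27 ≈ 142.15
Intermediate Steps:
I(M, V) = 4*V
A = -1 (A = -⅙*6 = -1)
u(f, m) = 8 (u(f, m) = -3 + 11 = 8)
n(y, L) = -2/(3*(-3 + L))
h(x, s) = -1 + s + 4*x (h(x, s) = (s - 1) + 4*x = (-1 + s) + 4*x = -1 + s + 4*x)
n(2, -33)*u(-3, 33) + h(34, q) = -2/(-9 + 3*(-33))*8 + (-1 + 7 + 4*34) = -2/(-9 - 99)*8 + (-1 + 7 + 136) = -2/(-108)*8 + 142 = -2*(-1/108)*8 + 142 = (1/54)*8 + 142 = 4/27 + 142 = 3838/27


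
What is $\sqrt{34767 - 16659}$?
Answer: $6 \sqrt{503} \approx 134.57$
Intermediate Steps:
$\sqrt{34767 - 16659} = \sqrt{18108} = 6 \sqrt{503}$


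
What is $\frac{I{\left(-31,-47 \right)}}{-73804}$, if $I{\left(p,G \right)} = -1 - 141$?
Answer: $\frac{71}{36902} \approx 0.001924$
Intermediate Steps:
$I{\left(p,G \right)} = -142$
$\frac{I{\left(-31,-47 \right)}}{-73804} = - \frac{142}{-73804} = \left(-142\right) \left(- \frac{1}{73804}\right) = \frac{71}{36902}$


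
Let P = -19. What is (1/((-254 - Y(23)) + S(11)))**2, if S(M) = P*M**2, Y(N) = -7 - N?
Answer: 1/6365529 ≈ 1.5710e-7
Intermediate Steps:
S(M) = -19*M**2
(1/((-254 - Y(23)) + S(11)))**2 = (1/((-254 - (-7 - 1*23)) - 19*11**2))**2 = (1/((-254 - (-7 - 23)) - 19*121))**2 = (1/((-254 - 1*(-30)) - 2299))**2 = (1/((-254 + 30) - 2299))**2 = (1/(-224 - 2299))**2 = (1/(-2523))**2 = (-1/2523)**2 = 1/6365529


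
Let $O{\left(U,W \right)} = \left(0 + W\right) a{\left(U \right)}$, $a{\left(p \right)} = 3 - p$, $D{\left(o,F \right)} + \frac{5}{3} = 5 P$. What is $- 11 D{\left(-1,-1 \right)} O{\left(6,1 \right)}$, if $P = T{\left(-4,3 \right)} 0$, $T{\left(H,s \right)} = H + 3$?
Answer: $-55$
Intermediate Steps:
$T{\left(H,s \right)} = 3 + H$
$P = 0$ ($P = \left(3 - 4\right) 0 = \left(-1\right) 0 = 0$)
$D{\left(o,F \right)} = - \frac{5}{3}$ ($D{\left(o,F \right)} = - \frac{5}{3} + 5 \cdot 0 = - \frac{5}{3} + 0 = - \frac{5}{3}$)
$O{\left(U,W \right)} = W \left(3 - U\right)$ ($O{\left(U,W \right)} = \left(0 + W\right) \left(3 - U\right) = W \left(3 - U\right)$)
$- 11 D{\left(-1,-1 \right)} O{\left(6,1 \right)} = \left(-11\right) \left(- \frac{5}{3}\right) 1 \left(3 - 6\right) = \frac{55 \cdot 1 \left(3 - 6\right)}{3} = \frac{55 \cdot 1 \left(-3\right)}{3} = \frac{55}{3} \left(-3\right) = -55$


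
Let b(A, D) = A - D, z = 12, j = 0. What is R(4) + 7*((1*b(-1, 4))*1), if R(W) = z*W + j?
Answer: 13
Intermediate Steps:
R(W) = 12*W (R(W) = 12*W + 0 = 12*W)
R(4) + 7*((1*b(-1, 4))*1) = 12*4 + 7*((1*(-1 - 1*4))*1) = 48 + 7*((1*(-1 - 4))*1) = 48 + 7*((1*(-5))*1) = 48 + 7*(-5*1) = 48 + 7*(-5) = 48 - 35 = 13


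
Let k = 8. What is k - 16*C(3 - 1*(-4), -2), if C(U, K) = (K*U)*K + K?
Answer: -408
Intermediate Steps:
C(U, K) = K + U*K² (C(U, K) = U*K² + K = K + U*K²)
k - 16*C(3 - 1*(-4), -2) = 8 - (-32)*(1 - 2*(3 - 1*(-4))) = 8 - (-32)*(1 - 2*(3 + 4)) = 8 - (-32)*(1 - 2*7) = 8 - (-32)*(1 - 14) = 8 - (-32)*(-13) = 8 - 16*26 = 8 - 416 = -408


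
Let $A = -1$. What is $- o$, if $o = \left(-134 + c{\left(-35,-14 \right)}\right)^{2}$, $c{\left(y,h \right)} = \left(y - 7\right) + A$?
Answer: $-31329$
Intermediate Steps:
$c{\left(y,h \right)} = -8 + y$ ($c{\left(y,h \right)} = \left(y - 7\right) - 1 = \left(-7 + y\right) - 1 = -8 + y$)
$o = 31329$ ($o = \left(-134 - 43\right)^{2} = \left(-177\right)^{2} = 31329$)
$- o = \left(-1\right) 31329 = -31329$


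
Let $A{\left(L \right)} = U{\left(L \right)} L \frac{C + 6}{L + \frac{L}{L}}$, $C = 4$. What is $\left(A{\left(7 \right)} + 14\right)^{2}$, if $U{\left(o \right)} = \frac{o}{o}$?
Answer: $\frac{8281}{16} \approx 517.56$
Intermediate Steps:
$U{\left(o \right)} = 1$
$A{\left(L \right)} = \frac{10 L}{1 + L}$ ($A{\left(L \right)} = 1 L \frac{4 + 6}{L + \frac{L}{L}} = L \frac{10}{L + 1} = L \frac{10}{1 + L} = \frac{10 L}{1 + L}$)
$\left(A{\left(7 \right)} + 14\right)^{2} = \left(10 \cdot 7 \frac{1}{1 + 7} + 14\right)^{2} = \left(10 \cdot 7 \cdot \frac{1}{8} + 14\right)^{2} = \left(\frac{35}{4} + 14\right)^{2} = \left(\frac{91}{4}\right)^{2} = \frac{8281}{16}$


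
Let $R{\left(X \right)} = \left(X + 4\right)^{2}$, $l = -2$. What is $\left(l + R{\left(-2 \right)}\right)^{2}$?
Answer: $4$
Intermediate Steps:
$R{\left(X \right)} = \left(4 + X\right)^{2}$
$\left(l + R{\left(-2 \right)}\right)^{2} = \left(-2 + \left(4 - 2\right)^{2}\right)^{2} = \left(-2 + 2^{2}\right)^{2} = \left(-2 + 4\right)^{2} = 2^{2} = 4$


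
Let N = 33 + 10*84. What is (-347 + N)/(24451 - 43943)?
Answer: -263/9746 ≈ -0.026985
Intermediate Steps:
N = 873 (N = 33 + 840 = 873)
(-347 + N)/(24451 - 43943) = (-347 + 873)/(24451 - 43943) = 526/(-19492) = 526*(-1/19492) = -263/9746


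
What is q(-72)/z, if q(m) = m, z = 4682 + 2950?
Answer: -1/106 ≈ -0.0094340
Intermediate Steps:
z = 7632
q(-72)/z = -72/7632 = -72*1/7632 = -1/106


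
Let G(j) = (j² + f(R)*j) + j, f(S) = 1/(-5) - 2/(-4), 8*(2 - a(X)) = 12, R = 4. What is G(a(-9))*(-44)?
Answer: -198/5 ≈ -39.600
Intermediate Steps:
a(X) = ½ (a(X) = 2 - ⅛*12 = 2 - 3/2 = ½)
f(S) = 3/10 (f(S) = 1*(-⅕) - 2*(-¼) = -⅕ + ½ = 3/10)
G(j) = j² + 13*j/10 (G(j) = (j² + 3*j/10) + j = j² + 13*j/10)
G(a(-9))*(-44) = ((⅒)*(½)*(13 + 10*(½)))*(-44) = ((⅒)*(½)*(13 + 5))*(-44) = ((⅒)*(½)*18)*(-44) = (9/10)*(-44) = -198/5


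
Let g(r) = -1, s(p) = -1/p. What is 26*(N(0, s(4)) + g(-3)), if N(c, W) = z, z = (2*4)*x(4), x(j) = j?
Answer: 806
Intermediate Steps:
z = 32 (z = (2*4)*4 = 8*4 = 32)
N(c, W) = 32
26*(N(0, s(4)) + g(-3)) = 26*(32 - 1) = 26*31 = 806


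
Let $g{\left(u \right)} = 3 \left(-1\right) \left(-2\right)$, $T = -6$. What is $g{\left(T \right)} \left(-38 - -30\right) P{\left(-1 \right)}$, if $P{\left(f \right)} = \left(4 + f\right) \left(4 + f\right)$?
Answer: $-432$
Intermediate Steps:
$g{\left(u \right)} = 6$ ($g{\left(u \right)} = \left(-3\right) \left(-2\right) = 6$)
$P{\left(f \right)} = \left(4 + f\right)^{2}$
$g{\left(T \right)} \left(-38 - -30\right) P{\left(-1 \right)} = 6 \left(-38 - -30\right) \left(4 - 1\right)^{2} = 6 \left(-38 + 30\right) 3^{2} = 6 \left(-8\right) 9 = \left(-48\right) 9 = -432$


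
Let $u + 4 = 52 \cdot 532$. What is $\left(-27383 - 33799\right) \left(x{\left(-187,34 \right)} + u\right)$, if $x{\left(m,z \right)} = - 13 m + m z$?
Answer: $-1452032406$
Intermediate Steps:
$u = 27660$ ($u = -4 + 52 \cdot 532 = -4 + 27664 = 27660$)
$\left(-27383 - 33799\right) \left(x{\left(-187,34 \right)} + u\right) = \left(-27383 - 33799\right) \left(- 187 \left(-13 + 34\right) + 27660\right) = - 61182 \left(\left(-187\right) 21 + 27660\right) = - 61182 \left(-3927 + 27660\right) = \left(-61182\right) 23733 = -1452032406$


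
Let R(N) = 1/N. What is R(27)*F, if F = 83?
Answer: 83/27 ≈ 3.0741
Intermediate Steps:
R(27)*F = 83/27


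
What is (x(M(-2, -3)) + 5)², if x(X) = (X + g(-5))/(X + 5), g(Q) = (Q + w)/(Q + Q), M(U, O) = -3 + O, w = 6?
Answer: 12321/100 ≈ 123.21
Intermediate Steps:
g(Q) = (6 + Q)/(2*Q) (g(Q) = (Q + 6)/(Q + Q) = (6 + Q)/((2*Q)) = (6 + Q)*(1/(2*Q)) = (6 + Q)/(2*Q))
x(X) = (-⅒ + X)/(5 + X) (x(X) = (X + (½)*(6 - 5)/(-5))/(X + 5) = (X + (½)*(-⅕)*1)/(5 + X) = (X - ⅒)/(5 + X) = (-⅒ + X)/(5 + X))
(x(M(-2, -3)) + 5)² = ((-⅒ + (-3 - 3))/(5 + (-3 - 3)) + 5)² = ((-⅒ - 6)/(5 - 6) + 5)² = (-61/10/(-1) + 5)² = (-1*(-61/10) + 5)² = (61/10 + 5)² = (111/10)² = 12321/100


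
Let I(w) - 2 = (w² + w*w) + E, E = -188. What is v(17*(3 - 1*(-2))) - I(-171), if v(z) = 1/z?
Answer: -4955159/85 ≈ -58296.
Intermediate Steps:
I(w) = -186 + 2*w² (I(w) = 2 + ((w² + w*w) - 188) = 2 + ((w² + w²) - 188) = 2 + (2*w² - 188) = 2 + (-188 + 2*w²) = -186 + 2*w²)
v(17*(3 - 1*(-2))) - I(-171) = 1/(17*(3 - 1*(-2))) - (-186 + 2*(-171)²) = 1/(17*(3 + 2)) - (-186 + 2*29241) = 1/(17*5) - (-186 + 58482) = 1/85 - 1*58296 = 1/85 - 58296 = -4955159/85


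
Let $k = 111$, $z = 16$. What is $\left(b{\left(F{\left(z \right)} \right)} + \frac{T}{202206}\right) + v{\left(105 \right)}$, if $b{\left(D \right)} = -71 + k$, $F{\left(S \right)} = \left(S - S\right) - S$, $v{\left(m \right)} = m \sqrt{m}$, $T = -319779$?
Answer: $\frac{2589487}{67402} + 105 \sqrt{105} \approx 1114.3$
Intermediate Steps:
$v{\left(m \right)} = m^{\frac{3}{2}}$
$F{\left(S \right)} = - S$ ($F{\left(S \right)} = 0 - S = - S$)
$b{\left(D \right)} = 40$ ($b{\left(D \right)} = -71 + 111 = 40$)
$\left(b{\left(F{\left(z \right)} \right)} + \frac{T}{202206}\right) + v{\left(105 \right)} = \left(40 - \frac{319779}{202206}\right) + 105^{\frac{3}{2}} = \left(40 - \frac{106593}{67402}\right) + 105 \sqrt{105} = \frac{2589487}{67402} + 105 \sqrt{105}$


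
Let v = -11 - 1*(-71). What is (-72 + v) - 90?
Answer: -102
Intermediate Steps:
v = 60 (v = -11 + 71 = 60)
(-72 + v) - 90 = (-72 + 60) - 90 = -12 - 90 = -102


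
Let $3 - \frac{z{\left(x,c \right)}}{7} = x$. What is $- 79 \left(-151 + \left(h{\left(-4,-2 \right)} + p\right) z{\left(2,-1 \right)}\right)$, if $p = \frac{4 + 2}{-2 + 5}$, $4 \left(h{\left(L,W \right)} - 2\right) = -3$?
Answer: $\frac{40527}{4} \approx 10132.0$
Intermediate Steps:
$h{\left(L,W \right)} = \frac{5}{4}$ ($h{\left(L,W \right)} = 2 + \frac{1}{4} \left(-3\right) = 2 - \frac{3}{4} = \frac{5}{4}$)
$z{\left(x,c \right)} = 21 - 7 x$
$p = 2$ ($p = \frac{6}{3} = 6 \cdot \frac{1}{3} = 2$)
$- 79 \left(-151 + \left(h{\left(-4,-2 \right)} + p\right) z{\left(2,-1 \right)}\right) = - 79 \left(-151 + \left(\frac{5}{4} + 2\right) \left(21 - 14\right)\right) = - 79 \left(-151 + \frac{13 \left(21 - 14\right)}{4}\right) = - 79 \left(-151 + \frac{13}{4} \cdot 7\right) = - 79 \left(-151 + \frac{91}{4}\right) = \left(-79\right) \left(- \frac{513}{4}\right) = \frac{40527}{4}$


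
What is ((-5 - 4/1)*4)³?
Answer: -46656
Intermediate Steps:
((-5 - 4/1)*4)³ = ((-5 - 4*1)*4)³ = ((-5 - 4)*4)³ = (-9*4)³ = (-36)³ = -46656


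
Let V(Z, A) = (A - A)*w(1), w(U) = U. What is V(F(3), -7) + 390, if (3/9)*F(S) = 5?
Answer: 390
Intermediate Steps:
F(S) = 15 (F(S) = 3*5 = 15)
V(Z, A) = 0 (V(Z, A) = (A - A)*1 = 0*1 = 0)
V(F(3), -7) + 390 = 0 + 390 = 390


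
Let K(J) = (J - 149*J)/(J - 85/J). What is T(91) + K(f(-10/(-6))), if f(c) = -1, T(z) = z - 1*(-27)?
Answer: 2515/21 ≈ 119.76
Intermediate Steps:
T(z) = 27 + z (T(z) = z + 27 = 27 + z)
K(J) = -148*J/(J - 85/J) (K(J) = (-148*J)/(J - 85/J) = -148*J/(J - 85/J))
T(91) + K(f(-10/(-6))) = (27 + 91) - 148*(-1)²/(-85 + (-1)²) = 118 - 148*1/(-85 + 1) = 118 - 148*1/(-84) = 118 - 148*1*(-1/84) = 118 + 37/21 = 2515/21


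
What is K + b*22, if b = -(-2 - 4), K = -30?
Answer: 102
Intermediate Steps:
b = 6 (b = -1*(-6) = 6)
K + b*22 = -30 + 6*22 = -30 + 132 = 102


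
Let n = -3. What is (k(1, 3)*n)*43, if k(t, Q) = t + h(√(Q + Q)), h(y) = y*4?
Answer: -129 - 516*√6 ≈ -1392.9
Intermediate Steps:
h(y) = 4*y
k(t, Q) = t + 4*√2*√Q (k(t, Q) = t + 4*√(Q + Q) = t + 4*√(2*Q) = t + 4*(√2*√Q) = t + 4*√2*√Q)
(k(1, 3)*n)*43 = ((1 + 4*√2*√3)*(-3))*43 = ((1 + 4*√6)*(-3))*43 = (-3 - 12*√6)*43 = -129 - 516*√6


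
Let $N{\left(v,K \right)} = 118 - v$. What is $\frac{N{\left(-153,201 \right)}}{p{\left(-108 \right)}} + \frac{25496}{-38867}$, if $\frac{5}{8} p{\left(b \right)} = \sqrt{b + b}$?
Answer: $- \frac{25496}{38867} - \frac{1355 i \sqrt{6}}{288} \approx -0.65598 - 11.525 i$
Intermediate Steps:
$p{\left(b \right)} = \frac{8 \sqrt{2} \sqrt{b}}{5}$ ($p{\left(b \right)} = \frac{8 \sqrt{b + b}}{5} = \frac{8 \sqrt{2 b}}{5} = \frac{8 \sqrt{2} \sqrt{b}}{5}$)
$\frac{N{\left(-153,201 \right)}}{p{\left(-108 \right)}} + \frac{25496}{-38867} = \frac{118 - -153}{\frac{8}{5} \sqrt{2} \sqrt{-108}} + \frac{25496}{-38867} = \frac{118 + 153}{\frac{8}{5} \sqrt{2} \cdot 6 i \sqrt{3}} + 25496 \left(- \frac{1}{38867}\right) = \frac{271}{\frac{48}{5} i \sqrt{6}} - \frac{25496}{38867} = 271 \left(- \frac{5 i \sqrt{6}}{288}\right) - \frac{25496}{38867} = - \frac{1355 i \sqrt{6}}{288} - \frac{25496}{38867} = - \frac{25496}{38867} - \frac{1355 i \sqrt{6}}{288}$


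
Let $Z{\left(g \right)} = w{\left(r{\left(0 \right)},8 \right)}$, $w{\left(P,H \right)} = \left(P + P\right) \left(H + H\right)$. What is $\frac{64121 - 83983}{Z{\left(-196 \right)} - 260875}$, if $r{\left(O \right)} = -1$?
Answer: $\frac{19862}{260907} \approx 0.076127$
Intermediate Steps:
$w{\left(P,H \right)} = 4 H P$ ($w{\left(P,H \right)} = 2 P 2 H = 4 H P$)
$Z{\left(g \right)} = -32$ ($Z{\left(g \right)} = 4 \cdot 8 \left(-1\right) = -32$)
$\frac{64121 - 83983}{Z{\left(-196 \right)} - 260875} = \frac{64121 - 83983}{-32 - 260875} = - \frac{19862}{-260907} = \left(-19862\right) \left(- \frac{1}{260907}\right) = \frac{19862}{260907}$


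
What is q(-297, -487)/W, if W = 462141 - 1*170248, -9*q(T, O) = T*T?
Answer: -9801/291893 ≈ -0.033577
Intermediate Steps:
q(T, O) = -T²/9 (q(T, O) = -T*T/9 = -T²/9)
W = 291893 (W = 462141 - 170248 = 291893)
q(-297, -487)/W = -⅑*(-297)²/291893 = -⅑*88209*(1/291893) = -9801*1/291893 = -9801/291893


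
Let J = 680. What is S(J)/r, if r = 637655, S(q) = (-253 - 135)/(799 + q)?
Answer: -388/943091745 ≈ -4.1141e-7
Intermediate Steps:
S(q) = -388/(799 + q)
S(J)/r = -388/(799 + 680)/637655 = -388/1479*(1/637655) = -388*1/1479*(1/637655) = -388/1479*1/637655 = -388/943091745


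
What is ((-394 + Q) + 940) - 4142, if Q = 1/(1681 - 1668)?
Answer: -46747/13 ≈ -3595.9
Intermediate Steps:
Q = 1/13 ≈ 0.076923
((-394 + Q) + 940) - 4142 = ((-394 + 1/13) + 940) - 4142 = (-5121/13 + 940) - 4142 = 7099/13 - 4142 = -46747/13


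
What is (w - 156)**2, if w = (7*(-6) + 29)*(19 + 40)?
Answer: 851929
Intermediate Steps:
w = -767 (w = (-42 + 29)*59 = -13*59 = -767)
(w - 156)**2 = (-767 - 156)**2 = (-923)**2 = 851929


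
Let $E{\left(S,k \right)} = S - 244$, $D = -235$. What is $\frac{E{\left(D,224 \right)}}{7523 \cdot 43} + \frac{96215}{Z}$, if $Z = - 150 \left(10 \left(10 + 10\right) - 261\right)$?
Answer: $\frac{6224022257}{591984870} \approx 10.514$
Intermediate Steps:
$E{\left(S,k \right)} = -244 + S$ ($E{\left(S,k \right)} = S - 244 = -244 + S$)
$Z = 9150$ ($Z = - 150 \left(10 \cdot 20 - 261\right) = - 150 \left(200 - 261\right) = \left(-150\right) \left(-61\right) = 9150$)
$\frac{E{\left(D,224 \right)}}{7523 \cdot 43} + \frac{96215}{Z} = \frac{-244 - 235}{7523 \cdot 43} + \frac{96215}{9150} = - \frac{479}{323489} + 96215 \cdot \frac{1}{9150} = \left(-479\right) \frac{1}{323489} + \frac{19243}{1830} = - \frac{479}{323489} + \frac{19243}{1830} = \frac{6224022257}{591984870}$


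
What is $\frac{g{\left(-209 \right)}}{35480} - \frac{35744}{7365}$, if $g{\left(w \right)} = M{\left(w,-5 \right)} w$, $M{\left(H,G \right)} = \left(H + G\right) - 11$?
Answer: $- \frac{184371599}{52262040} \approx -3.5278$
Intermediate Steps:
$M{\left(H,G \right)} = -11 + G + H$ ($M{\left(H,G \right)} = \left(G + H\right) - 11 = -11 + G + H$)
$g{\left(w \right)} = w \left(-16 + w\right)$ ($g{\left(w \right)} = \left(-11 - 5 + w\right) w = \left(-16 + w\right) w = w \left(-16 + w\right)$)
$\frac{g{\left(-209 \right)}}{35480} - \frac{35744}{7365} = \frac{\left(-209\right) \left(-16 - 209\right)}{35480} - \frac{35744}{7365} = \left(-209\right) \left(-225\right) \frac{1}{35480} - \frac{35744}{7365} = 47025 \cdot \frac{1}{35480} - \frac{35744}{7365} = \frac{9405}{7096} - \frac{35744}{7365} = - \frac{184371599}{52262040}$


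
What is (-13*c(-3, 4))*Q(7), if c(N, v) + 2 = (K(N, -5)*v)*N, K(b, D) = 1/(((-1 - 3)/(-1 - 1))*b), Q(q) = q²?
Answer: 0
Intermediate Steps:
K(b, D) = 1/(2*b) (K(b, D) = 1/((-4/(-2))*b) = 1/((-4*(-½))*b) = 1/(2*b))
c(N, v) = -2 + v/2 (c(N, v) = -2 + ((1/(2*N))*v)*N = -2 + (v/(2*N))*N = -2 + v/2)
(-13*c(-3, 4))*Q(7) = -13*(-2 + (½)*4)*7² = -13*(-2 + 2)*49 = -13*0*49 = 0*49 = 0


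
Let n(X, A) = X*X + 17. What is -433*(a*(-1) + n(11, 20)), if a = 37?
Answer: -43733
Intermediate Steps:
n(X, A) = 17 + X**2 (n(X, A) = X**2 + 17 = 17 + X**2)
-433*(a*(-1) + n(11, 20)) = -433*(37*(-1) + (17 + 11**2)) = -433*(-37 + (17 + 121)) = -433*(-37 + 138) = -433*101 = -43733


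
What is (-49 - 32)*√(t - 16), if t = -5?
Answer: -81*I*√21 ≈ -371.19*I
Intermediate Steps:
(-49 - 32)*√(t - 16) = (-49 - 32)*√(-5 - 16) = -81*I*√21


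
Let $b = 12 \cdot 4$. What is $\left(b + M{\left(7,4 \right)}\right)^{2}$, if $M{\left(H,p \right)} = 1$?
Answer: $2401$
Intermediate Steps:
$b = 48$
$\left(b + M{\left(7,4 \right)}\right)^{2} = \left(48 + 1\right)^{2} = 49^{2} = 2401$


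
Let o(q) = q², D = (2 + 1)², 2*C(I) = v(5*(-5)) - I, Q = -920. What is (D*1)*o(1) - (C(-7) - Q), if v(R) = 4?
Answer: -1833/2 ≈ -916.50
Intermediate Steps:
C(I) = 2 - I/2 (C(I) = (4 - I)/2 = 2 - I/2)
D = 9 (D = 3² = 9)
(D*1)*o(1) - (C(-7) - Q) = (9*1)*1² - ((2 - ½*(-7)) - 1*(-920)) = 9*1 - ((2 + 7/2) + 920) = 9 - (11/2 + 920) = 9 - 1*1851/2 = 9 - 1851/2 = -1833/2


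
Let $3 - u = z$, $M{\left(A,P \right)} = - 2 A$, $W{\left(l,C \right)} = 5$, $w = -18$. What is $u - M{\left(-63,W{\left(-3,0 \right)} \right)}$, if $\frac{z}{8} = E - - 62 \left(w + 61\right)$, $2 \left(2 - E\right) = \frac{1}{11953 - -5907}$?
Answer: $- \frac{95850154}{4465} \approx -21467.0$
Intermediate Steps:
$E = \frac{71439}{35720}$ ($E = 2 - \frac{1}{2 \left(11953 - -5907\right)} = 2 - \frac{1}{2 \left(11953 + 5907\right)} = 2 - \frac{1}{2 \cdot 17860} = 2 - \frac{1}{35720} = \frac{71439}{35720} \approx 2.0$)
$z = \frac{95300959}{4465}$ ($z = 8 \left(\frac{71439}{35720} - - 62 \left(-18 + 61\right)\right) = 8 \left(\frac{71439}{35720} - \left(-62\right) 43\right) = 8 \left(\frac{71439}{35720} - -2666\right) = 8 \left(\frac{71439}{35720} + 2666\right) = 8 \cdot \frac{95300959}{35720} = \frac{95300959}{4465} \approx 21344.0$)
$u = - \frac{95287564}{4465}$ ($u = 3 - \frac{95300959}{4465} = - \frac{95287564}{4465} \approx -21341.0$)
$u - M{\left(-63,W{\left(-3,0 \right)} \right)} = - \frac{95287564}{4465} - \left(-2\right) \left(-63\right) = - \frac{95287564}{4465} - 126 = - \frac{95850154}{4465}$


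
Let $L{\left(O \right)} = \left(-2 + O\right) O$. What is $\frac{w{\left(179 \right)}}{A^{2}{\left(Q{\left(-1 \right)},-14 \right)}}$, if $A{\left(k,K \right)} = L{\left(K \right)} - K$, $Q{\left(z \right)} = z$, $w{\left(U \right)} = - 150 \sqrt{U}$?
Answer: $- \frac{75 \sqrt{179}}{28322} \approx -0.035429$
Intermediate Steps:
$L{\left(O \right)} = O \left(-2 + O\right)$
$A{\left(k,K \right)} = - K + K \left(-2 + K\right)$ ($A{\left(k,K \right)} = K \left(-2 + K\right) - K = - K + K \left(-2 + K\right)$)
$\frac{w{\left(179 \right)}}{A^{2}{\left(Q{\left(-1 \right)},-14 \right)}} = \frac{\left(-150\right) \sqrt{179}}{\left(- 14 \left(-3 - 14\right)\right)^{2}} = \frac{\left(-150\right) \sqrt{179}}{\left(\left(-14\right) \left(-17\right)\right)^{2}} = \frac{\left(-150\right) \sqrt{179}}{238^{2}} = \frac{\left(-150\right) \sqrt{179}}{56644} = - 150 \sqrt{179} \cdot \frac{1}{56644} = - \frac{75 \sqrt{179}}{28322}$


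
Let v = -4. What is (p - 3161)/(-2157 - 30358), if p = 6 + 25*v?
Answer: 93/929 ≈ 0.10011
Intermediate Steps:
p = -94 (p = 6 + 25*(-4) = 6 - 100 = -94)
(p - 3161)/(-2157 - 30358) = (-94 - 3161)/(-2157 - 30358) = -3255/(-32515) = -3255*(-1/32515) = 93/929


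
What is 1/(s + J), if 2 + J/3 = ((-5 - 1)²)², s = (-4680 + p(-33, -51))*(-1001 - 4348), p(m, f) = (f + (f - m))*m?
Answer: 1/12857529 ≈ 7.7775e-8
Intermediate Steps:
p(m, f) = m*(-m + 2*f) (p(m, f) = (-m + 2*f)*m = m*(-m + 2*f))
s = 12853647 (s = (-4680 - 33*(-1*(-33) + 2*(-51)))*(-1001 - 4348) = (-4680 - 33*(33 - 102))*(-5349) = (-4680 - 33*(-69))*(-5349) = (-4680 + 2277)*(-5349) = -2403*(-5349) = 12853647)
J = 3882 (J = -6 + 3*((-5 - 1)²)² = -6 + 3*((-6)²)² = -6 + 3*36² = -6 + 3*1296 = -6 + 3888 = 3882)
1/(s + J) = 1/(12853647 + 3882) = 1/12857529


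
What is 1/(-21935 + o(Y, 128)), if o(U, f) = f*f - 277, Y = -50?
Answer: -1/5828 ≈ -0.00017159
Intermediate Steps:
o(U, f) = -277 + f² (o(U, f) = f² - 277 = -277 + f²)
1/(-21935 + o(Y, 128)) = 1/(-21935 + (-277 + 128²)) = 1/(-21935 + (-277 + 16384)) = 1/(-21935 + 16107) = 1/(-5828) = -1/5828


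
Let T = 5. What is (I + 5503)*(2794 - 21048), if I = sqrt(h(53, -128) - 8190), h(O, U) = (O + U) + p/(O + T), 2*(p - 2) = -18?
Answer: -100451762 - 9127*I*sqrt(27803866)/29 ≈ -1.0045e+8 - 1.6595e+6*I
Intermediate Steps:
p = -7 (p = 2 + (1/2)*(-18) = 2 - 9 = -7)
h(O, U) = O + U - 7/(5 + O) (h(O, U) = (O + U) - 7/(O + 5) = (O + U) - 7/(5 + O) = O + U - 7/(5 + O))
I = I*sqrt(27803866)/58 (I = sqrt((-7 + 53**2 + 5*53 + 5*(-128) + 53*(-128))/(5 + 53) - 8190) = sqrt((-7 + 2809 + 265 - 640 - 6784)/58 - 8190) = sqrt((1/58)*(-4357) - 8190) = sqrt(-4357/58 - 8190) = sqrt(-479377/58) = I*sqrt(27803866)/58 ≈ 90.913*I)
(I + 5503)*(2794 - 21048) = (I*sqrt(27803866)/58 + 5503)*(2794 - 21048) = (5503 + I*sqrt(27803866)/58)*(-18254) = -100451762 - 9127*I*sqrt(27803866)/29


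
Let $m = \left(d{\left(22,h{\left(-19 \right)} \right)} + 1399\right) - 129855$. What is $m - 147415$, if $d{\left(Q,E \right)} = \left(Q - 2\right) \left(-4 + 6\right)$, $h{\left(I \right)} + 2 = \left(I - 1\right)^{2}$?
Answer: $-275831$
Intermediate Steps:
$h{\left(I \right)} = -2 + \left(-1 + I\right)^{2}$ ($h{\left(I \right)} = -2 + \left(I - 1\right)^{2} = -2 + \left(-1 + I\right)^{2}$)
$d{\left(Q,E \right)} = -4 + 2 Q$ ($d{\left(Q,E \right)} = \left(Q - 2\right) 2 = \left(-2 + Q\right) 2 = -4 + 2 Q$)
$m = -128416$ ($m = \left(\left(-4 + 2 \cdot 22\right) + 1399\right) - 129855 = \left(\left(-4 + 44\right) + 1399\right) - 129855 = \left(40 + 1399\right) - 129855 = 1439 - 129855 = -128416$)
$m - 147415 = -128416 - 147415 = -275831$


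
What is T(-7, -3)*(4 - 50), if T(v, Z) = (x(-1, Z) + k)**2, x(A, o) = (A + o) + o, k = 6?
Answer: -46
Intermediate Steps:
x(A, o) = A + 2*o
T(v, Z) = (5 + 2*Z)**2 (T(v, Z) = ((-1 + 2*Z) + 6)**2 = (5 + 2*Z)**2)
T(-7, -3)*(4 - 50) = (5 + 2*(-3))**2*(4 - 50) = (5 - 6)**2*(-46) = (-1)**2*(-46) = 1*(-46) = -46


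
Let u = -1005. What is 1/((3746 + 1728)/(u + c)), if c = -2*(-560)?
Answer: 5/238 ≈ 0.021008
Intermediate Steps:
c = 1120
1/((3746 + 1728)/(u + c)) = 1/((3746 + 1728)/(-1005 + 1120)) = 1/(5474/115) = 1/(5474*(1/115)) = 1/(238/5) = 5/238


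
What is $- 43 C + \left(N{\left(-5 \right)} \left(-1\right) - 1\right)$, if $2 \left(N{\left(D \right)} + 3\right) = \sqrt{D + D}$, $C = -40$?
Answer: $1722 - \frac{i \sqrt{10}}{2} \approx 1722.0 - 1.5811 i$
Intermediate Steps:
$N{\left(D \right)} = -3 + \frac{\sqrt{2} \sqrt{D}}{2}$ ($N{\left(D \right)} = -3 + \frac{\sqrt{D + D}}{2} = -3 + \frac{\sqrt{2 D}}{2} = -3 + \frac{\sqrt{2} \sqrt{D}}{2}$)
$- 43 C + \left(N{\left(-5 \right)} \left(-1\right) - 1\right) = \left(-43\right) \left(-40\right) - \left(1 - \left(-3 + \frac{\sqrt{2} \sqrt{-5}}{2}\right) \left(-1\right)\right) = 1720 - \left(1 - \left(-3 + \frac{\sqrt{2} i \sqrt{5}}{2}\right) \left(-1\right)\right) = 1720 - \left(1 - \left(-3 + \frac{i \sqrt{10}}{2}\right) \left(-1\right)\right) = 1720 + \left(\left(3 - \frac{i \sqrt{10}}{2}\right) - 1\right) = 1720 + \left(2 - \frac{i \sqrt{10}}{2}\right) = 1722 - \frac{i \sqrt{10}}{2}$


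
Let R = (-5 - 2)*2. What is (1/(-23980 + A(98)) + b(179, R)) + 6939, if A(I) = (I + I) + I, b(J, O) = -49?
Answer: 163196539/23686 ≈ 6890.0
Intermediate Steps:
R = -14 (R = -7*2 = -14)
A(I) = 3*I (A(I) = 2*I + I = 3*I)
(1/(-23980 + A(98)) + b(179, R)) + 6939 = (1/(-23980 + 3*98) - 49) + 6939 = (1/(-23980 + 294) - 49) + 6939 = (1/(-23686) - 49) + 6939 = (-1/23686 - 49) + 6939 = -1160615/23686 + 6939 = 163196539/23686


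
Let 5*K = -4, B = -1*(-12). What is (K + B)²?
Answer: 3136/25 ≈ 125.44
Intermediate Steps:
B = 12
K = -⅘ (K = (⅕)*(-4) = -⅘ ≈ -0.80000)
(K + B)² = (-⅘ + 12)² = (56/5)² = 3136/25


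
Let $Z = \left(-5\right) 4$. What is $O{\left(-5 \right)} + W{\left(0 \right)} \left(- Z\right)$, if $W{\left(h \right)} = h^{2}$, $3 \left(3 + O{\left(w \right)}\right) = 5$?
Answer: $- \frac{4}{3} \approx -1.3333$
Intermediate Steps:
$O{\left(w \right)} = - \frac{4}{3}$ ($O{\left(w \right)} = -3 + \frac{1}{3} \cdot 5 = -3 + \frac{5}{3} = - \frac{4}{3}$)
$Z = -20$
$O{\left(-5 \right)} + W{\left(0 \right)} \left(- Z\right) = - \frac{4}{3} + 0^{2} \left(\left(-1\right) \left(-20\right)\right) = - \frac{4}{3} + 0 \cdot 20 = - \frac{4}{3} + 0 = - \frac{4}{3}$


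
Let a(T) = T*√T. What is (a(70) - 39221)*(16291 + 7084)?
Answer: -916790875 + 1636250*√70 ≈ -9.0310e+8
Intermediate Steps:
a(T) = T^(3/2)
(a(70) - 39221)*(16291 + 7084) = (70^(3/2) - 39221)*(16291 + 7084) = (70*√70 - 39221)*23375 = (-39221 + 70*√70)*23375 = -916790875 + 1636250*√70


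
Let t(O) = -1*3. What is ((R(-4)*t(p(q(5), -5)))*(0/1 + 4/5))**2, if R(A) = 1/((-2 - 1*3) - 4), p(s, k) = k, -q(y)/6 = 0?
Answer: 16/225 ≈ 0.071111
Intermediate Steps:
q(y) = 0 (q(y) = -6*0 = 0)
t(O) = -3
R(A) = -1/9 (R(A) = 1/((-2 - 3) - 4) = 1/(-5 - 4) = 1/(-9) = -1/9)
((R(-4)*t(p(q(5), -5)))*(0/1 + 4/5))**2 = ((-1/9*(-3))*(0/1 + 4/5))**2 = ((0*1 + 4*(1/5))/3)**2 = ((0 + 4/5)/3)**2 = ((1/3)*(4/5))**2 = (4/15)**2 = 16/225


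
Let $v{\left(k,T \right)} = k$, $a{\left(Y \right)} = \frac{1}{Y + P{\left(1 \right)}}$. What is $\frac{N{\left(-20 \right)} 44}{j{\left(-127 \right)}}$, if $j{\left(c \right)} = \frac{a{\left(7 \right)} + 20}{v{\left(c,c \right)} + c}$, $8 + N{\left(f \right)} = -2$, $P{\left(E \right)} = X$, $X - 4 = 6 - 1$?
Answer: $\frac{1788160}{321} \approx 5570.6$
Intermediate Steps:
$X = 9$ ($X = 4 + \left(6 - 1\right) = 4 + 5 = 9$)
$P{\left(E \right)} = 9$
$N{\left(f \right)} = -10$ ($N{\left(f \right)} = -8 - 2 = -10$)
$a{\left(Y \right)} = \frac{1}{9 + Y}$ ($a{\left(Y \right)} = \frac{1}{Y + 9} = \frac{1}{9 + Y}$)
$j{\left(c \right)} = \frac{321}{32 c}$ ($j{\left(c \right)} = \frac{\frac{1}{9 + 7} + 20}{c + c} = \frac{\frac{1}{16} + 20}{2 c} = \left(\frac{1}{16} + 20\right) \frac{1}{2 c} = \frac{321 \frac{1}{2 c}}{16} = \frac{321}{32 c}$)
$\frac{N{\left(-20 \right)} 44}{j{\left(-127 \right)}} = \frac{\left(-10\right) 44}{\frac{321}{32} \frac{1}{-127}} = - \frac{440}{\frac{321}{32} \left(- \frac{1}{127}\right)} = - \frac{440}{- \frac{321}{4064}} = \left(-440\right) \left(- \frac{4064}{321}\right) = \frac{1788160}{321}$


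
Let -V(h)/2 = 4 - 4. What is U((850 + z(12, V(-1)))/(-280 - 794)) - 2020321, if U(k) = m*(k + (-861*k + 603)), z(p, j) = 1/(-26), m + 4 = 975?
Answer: -5402896913/6981 ≈ -7.7394e+5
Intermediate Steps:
m = 971 (m = -4 + 975 = 971)
V(h) = 0 (V(h) = -2*(4 - 4) = -2*0 = 0)
z(p, j) = -1/26
U(k) = 585513 - 835060*k (U(k) = 971*(k + (-861*k + 603)) = 971*(k + (603 - 861*k)) = 971*(603 - 860*k) = 585513 - 835060*k)
U((850 + z(12, V(-1)))/(-280 - 794)) - 2020321 = (585513 - 835060*(850 - 1/26)/(-280 - 794)) - 2020321 = (585513 - 9226995470/(13*(-1074))) - 2020321 = (585513 - 9226995470*(-1)/(13*1074)) - 2020321 = (585513 - 835060*(-22099/27924)) - 2020321 = (585513 + 4613497735/6981) - 2020321 = 8700963988/6981 - 2020321 = -5402896913/6981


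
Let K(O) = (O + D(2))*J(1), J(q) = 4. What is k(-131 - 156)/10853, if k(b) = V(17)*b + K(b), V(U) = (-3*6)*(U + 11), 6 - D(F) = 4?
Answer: 143508/10853 ≈ 13.223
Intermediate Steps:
D(F) = 2 (D(F) = 6 - 1*4 = 6 - 4 = 2)
K(O) = 8 + 4*O (K(O) = (O + 2)*4 = (2 + O)*4 = 8 + 4*O)
V(U) = -198 - 18*U (V(U) = -18*(11 + U) = -198 - 18*U)
k(b) = 8 - 500*b (k(b) = (-198 - 18*17)*b + (8 + 4*b) = (-198 - 306)*b + (8 + 4*b) = -504*b + (8 + 4*b) = 8 - 500*b)
k(-131 - 156)/10853 = (8 - 500*(-131 - 156))/10853 = (8 - 500*(-287))*(1/10853) = (8 + 143500)*(1/10853) = 143508*(1/10853) = 143508/10853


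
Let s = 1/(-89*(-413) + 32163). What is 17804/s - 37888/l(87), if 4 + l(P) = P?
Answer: 101845251552/83 ≈ 1.2271e+9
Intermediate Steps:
l(P) = -4 + P
s = 1/68920 (s = 1/(36757 + 32163) = 1/68920 ≈ 1.4510e-5)
17804/s - 37888/l(87) = 17804/(1/68920) - 37888/(-4 + 87) = 17804*68920 - 37888/83 = 1227051680 - 37888*1/83 = 1227051680 - 37888/83 = 101845251552/83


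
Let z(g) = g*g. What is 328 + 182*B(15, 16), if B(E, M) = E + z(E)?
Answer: 44008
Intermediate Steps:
z(g) = g**2
B(E, M) = E + E**2
328 + 182*B(15, 16) = 328 + 182*(15*(1 + 15)) = 328 + 182*(15*16) = 328 + 182*240 = 328 + 43680 = 44008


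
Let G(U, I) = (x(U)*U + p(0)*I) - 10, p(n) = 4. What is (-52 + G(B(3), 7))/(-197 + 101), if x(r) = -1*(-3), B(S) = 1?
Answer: 31/96 ≈ 0.32292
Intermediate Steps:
x(r) = 3
G(U, I) = -10 + 3*U + 4*I (G(U, I) = (3*U + 4*I) - 10 = -10 + 3*U + 4*I)
(-52 + G(B(3), 7))/(-197 + 101) = (-52 + (-10 + 3*1 + 4*7))/(-197 + 101) = (-52 + (-10 + 3 + 28))/(-96) = (-52 + 21)*(-1/96) = -31*(-1/96) = 31/96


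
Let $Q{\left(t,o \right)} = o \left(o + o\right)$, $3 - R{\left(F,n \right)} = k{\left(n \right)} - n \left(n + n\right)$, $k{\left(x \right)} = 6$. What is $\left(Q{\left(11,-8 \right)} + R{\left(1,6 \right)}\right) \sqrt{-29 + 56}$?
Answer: $591 \sqrt{3} \approx 1023.6$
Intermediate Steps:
$R{\left(F,n \right)} = -3 + 2 n^{2}$ ($R{\left(F,n \right)} = 3 - \left(6 - n \left(n + n\right)\right) = 3 - \left(6 - n 2 n\right) = 3 - \left(6 - 2 n^{2}\right) = 3 + \left(-6 + 2 n^{2}\right) = -3 + 2 n^{2}$)
$Q{\left(t,o \right)} = 2 o^{2}$ ($Q{\left(t,o \right)} = o 2 o = 2 o^{2}$)
$\left(Q{\left(11,-8 \right)} + R{\left(1,6 \right)}\right) \sqrt{-29 + 56} = \left(2 \left(-8\right)^{2} - \left(3 - 2 \cdot 6^{2}\right)\right) \sqrt{-29 + 56} = \left(2 \cdot 64 + \left(-3 + 2 \cdot 36\right)\right) \sqrt{27} = \left(128 + \left(-3 + 72\right)\right) 3 \sqrt{3} = \left(128 + 69\right) 3 \sqrt{3} = 197 \cdot 3 \sqrt{3} = 591 \sqrt{3}$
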